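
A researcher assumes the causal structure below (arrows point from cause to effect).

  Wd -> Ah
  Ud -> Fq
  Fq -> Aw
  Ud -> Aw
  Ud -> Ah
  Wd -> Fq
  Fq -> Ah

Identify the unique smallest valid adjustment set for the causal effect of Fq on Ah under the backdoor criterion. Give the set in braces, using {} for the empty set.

{Ud, Wd}

Variables eligible for adjustment (non-descendants of Fq, excluding Fq and Ah): {Ud, Wd}.
Backdoor paths from Fq to Ah:
  P1: Fq <- Ud -> Ah
  P2: Fq <- Wd -> Ah
The empty set is not sufficient: P1 (Fq <- Ud -> Ah) has no collider blocking it and no conditioned non-collider, so it is open.
Try {Ud, Wd}:
  P1: blocked at fork node Ud ∈ conditioning set.
  P2: blocked at fork node Wd ∈ conditioning set.
{Ud, Wd} contains no descendant of Fq and blocks every backdoor path.
Every element of {Ud, Wd} is needed (dropping Ud leaves P1 open; dropping Wd leaves P2 open), so no proper subset is valid.
Among all size-2 subsets of the eligible variables, only {Ud, Wd} blocks every backdoor path, so it is the unique smallest valid adjustment set.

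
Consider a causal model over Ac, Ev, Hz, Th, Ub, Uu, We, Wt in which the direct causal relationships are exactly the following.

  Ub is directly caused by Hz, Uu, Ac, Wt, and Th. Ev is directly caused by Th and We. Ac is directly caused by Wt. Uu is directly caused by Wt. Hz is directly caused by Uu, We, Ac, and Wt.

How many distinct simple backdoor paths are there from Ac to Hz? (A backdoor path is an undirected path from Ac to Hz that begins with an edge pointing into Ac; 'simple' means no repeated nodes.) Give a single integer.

7

A backdoor path from Ac to Hz is any simple undirected path whose first edge points into Ac (i.e. leaves Ac via a parent).
Parents of Ac: {Wt}.
Enumerating:
  P1: Ac <- Wt -> Uu -> Hz
  P2: Ac <- Wt -> Uu -> Ub <- Th -> Ev <- We -> Hz
  P3: Ac <- Wt -> Uu -> Ub <- Hz
  P4: Ac <- Wt -> Hz
  P5: Ac <- Wt -> Ub <- Th -> Ev <- We -> Hz
  P6: Ac <- Wt -> Ub <- Uu -> Hz
  P7: Ac <- Wt -> Ub <- Hz
That exhausts the simple backdoor paths. Count: 7.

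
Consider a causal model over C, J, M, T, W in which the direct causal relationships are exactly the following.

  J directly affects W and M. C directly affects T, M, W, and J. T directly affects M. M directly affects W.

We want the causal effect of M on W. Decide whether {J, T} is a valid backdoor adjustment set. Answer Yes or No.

Backdoor paths from M to W (paths whose first edge points into M):
  P1: M <- C -> J -> W
  P2: M <- C -> W
  P3: M <- J <- C -> W
  P4: M <- J -> W
  P5: M <- T <- C -> J -> W
  P6: M <- T <- C -> W
Condition 1 (no descendant of M in the set): holds — descendants of M are {W}; none are in {J, T}.
Condition 2 (every backdoor path blocked by {J, T}):
  P1: blocked at chain node J ∈ conditioning set.
  P2: open — no interior node is in the conditioning set.
  P3: blocked at chain node J ∈ conditioning set.
  P4: blocked at fork node J ∈ conditioning set.
  P5: blocked at chain node T ∈ conditioning set.
  P6: blocked at chain node T ∈ conditioning set.
{J, T} does not satisfy the backdoor criterion.

No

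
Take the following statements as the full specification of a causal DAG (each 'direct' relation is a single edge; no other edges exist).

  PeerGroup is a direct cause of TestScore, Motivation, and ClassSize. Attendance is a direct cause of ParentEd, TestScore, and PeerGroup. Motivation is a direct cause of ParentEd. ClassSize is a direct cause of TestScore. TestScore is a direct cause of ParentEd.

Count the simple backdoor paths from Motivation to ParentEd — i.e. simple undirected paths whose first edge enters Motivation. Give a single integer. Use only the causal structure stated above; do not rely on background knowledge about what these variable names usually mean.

A backdoor path from Motivation to ParentEd is any simple undirected path whose first edge points into Motivation (i.e. leaves Motivation via a parent).
Parents of Motivation: {PeerGroup}.
Enumerating:
  P1: Motivation <- PeerGroup <- Attendance -> TestScore -> ParentEd
  P2: Motivation <- PeerGroup <- Attendance -> ParentEd
  P3: Motivation <- PeerGroup -> ClassSize -> TestScore <- Attendance -> ParentEd
  P4: Motivation <- PeerGroup -> ClassSize -> TestScore -> ParentEd
  P5: Motivation <- PeerGroup -> TestScore <- Attendance -> ParentEd
  P6: Motivation <- PeerGroup -> TestScore -> ParentEd
That exhausts the simple backdoor paths. Count: 6.

6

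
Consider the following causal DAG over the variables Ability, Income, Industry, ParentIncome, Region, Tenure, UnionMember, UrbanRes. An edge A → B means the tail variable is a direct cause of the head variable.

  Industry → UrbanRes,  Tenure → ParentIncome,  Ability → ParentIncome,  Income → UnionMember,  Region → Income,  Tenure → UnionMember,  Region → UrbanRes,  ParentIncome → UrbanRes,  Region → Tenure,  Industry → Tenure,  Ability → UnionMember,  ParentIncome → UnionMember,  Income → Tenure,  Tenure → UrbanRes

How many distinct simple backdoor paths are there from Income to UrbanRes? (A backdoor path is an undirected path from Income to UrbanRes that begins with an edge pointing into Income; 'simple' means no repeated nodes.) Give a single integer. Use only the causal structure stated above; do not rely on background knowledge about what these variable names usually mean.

6

A backdoor path from Income to UrbanRes is any simple undirected path whose first edge points into Income (i.e. leaves Income via a parent).
Parents of Income: {Region}.
Enumerating:
  P1: Income <- Region -> Tenure <- Industry -> UrbanRes
  P2: Income <- Region -> Tenure -> ParentIncome -> UrbanRes
  P3: Income <- Region -> Tenure -> UnionMember <- Ability -> ParentIncome -> UrbanRes
  P4: Income <- Region -> Tenure -> UnionMember <- ParentIncome -> UrbanRes
  P5: Income <- Region -> Tenure -> UrbanRes
  P6: Income <- Region -> UrbanRes
That exhausts the simple backdoor paths. Count: 6.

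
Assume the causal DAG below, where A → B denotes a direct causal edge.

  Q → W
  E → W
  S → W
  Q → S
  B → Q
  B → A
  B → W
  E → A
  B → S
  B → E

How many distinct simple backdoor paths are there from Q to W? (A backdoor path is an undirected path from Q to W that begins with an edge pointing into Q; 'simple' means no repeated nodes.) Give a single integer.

A backdoor path from Q to W is any simple undirected path whose first edge points into Q (i.e. leaves Q via a parent).
Parents of Q: {B}.
Enumerating:
  P1: Q <- B -> E -> W
  P2: Q <- B -> A <- E -> W
  P3: Q <- B -> S -> W
  P4: Q <- B -> W
That exhausts the simple backdoor paths. Count: 4.

4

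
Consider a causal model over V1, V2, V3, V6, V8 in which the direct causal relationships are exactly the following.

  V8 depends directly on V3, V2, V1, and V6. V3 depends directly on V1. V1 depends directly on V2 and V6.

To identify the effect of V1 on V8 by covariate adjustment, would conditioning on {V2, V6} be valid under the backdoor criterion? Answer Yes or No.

Backdoor paths from V1 to V8 (paths whose first edge points into V1):
  P1: V1 <- V2 -> V8
  P2: V1 <- V6 -> V8
Condition 1 (no descendant of V1 in the set): holds — descendants of V1 are {V3, V8}; none are in {V2, V6}.
Condition 2 (every backdoor path blocked by {V2, V6}):
  P1: blocked at fork node V2 ∈ conditioning set.
  P2: blocked at fork node V6 ∈ conditioning set.
{V2, V6} satisfies the backdoor criterion.

Yes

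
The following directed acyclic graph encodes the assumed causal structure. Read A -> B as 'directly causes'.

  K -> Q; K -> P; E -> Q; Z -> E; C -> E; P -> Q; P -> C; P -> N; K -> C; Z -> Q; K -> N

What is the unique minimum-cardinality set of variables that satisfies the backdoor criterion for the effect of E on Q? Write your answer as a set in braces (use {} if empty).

{C, Z}

Variables eligible for adjustment (non-descendants of E, excluding E and Q): {C, K, N, P, Z}.
Backdoor paths from E to Q:
  P1: E <- Z -> Q
  P2: E <- C <- K -> P -> Q
  P3: E <- C <- K -> N <- P -> Q
  P4: E <- C <- K -> Q
  P5: E <- C <- P <- K -> Q
  P6: E <- C <- P -> N <- K -> Q
  P7: E <- C <- P -> Q
The empty set is not sufficient: P1 (E <- Z -> Q) has no collider blocking it and no conditioned non-collider, so it is open.
Try {C, Z}:
  P1: blocked at fork node Z ∈ conditioning set.
  P2: blocked at chain node C ∈ conditioning set.
  P3: blocked at chain node C ∈ conditioning set.
  P4: blocked at chain node C ∈ conditioning set.
  P5: blocked at chain node C ∈ conditioning set.
  P6: blocked at chain node C ∈ conditioning set.
  P7: blocked at chain node C ∈ conditioning set.
{C, Z} contains no descendant of E and blocks every backdoor path.
Every element of {C, Z} is needed (dropping C leaves P2 open; dropping Z leaves P1 open), so no proper subset is valid.
Among all size-2 subsets of the eligible variables, only {C, Z} blocks every backdoor path, so it is the unique smallest valid adjustment set.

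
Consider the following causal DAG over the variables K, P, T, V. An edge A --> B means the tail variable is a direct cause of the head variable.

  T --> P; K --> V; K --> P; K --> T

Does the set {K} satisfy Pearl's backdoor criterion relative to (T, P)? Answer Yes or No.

Backdoor paths from T to P (paths whose first edge points into T):
  P1: T <- K -> P
Condition 1 (no descendant of T in the set): holds — descendants of T are {P}; none are in {K}.
Condition 2 (every backdoor path blocked by {K}):
  P1: blocked at fork node K ∈ conditioning set.
{K} satisfies the backdoor criterion.

Yes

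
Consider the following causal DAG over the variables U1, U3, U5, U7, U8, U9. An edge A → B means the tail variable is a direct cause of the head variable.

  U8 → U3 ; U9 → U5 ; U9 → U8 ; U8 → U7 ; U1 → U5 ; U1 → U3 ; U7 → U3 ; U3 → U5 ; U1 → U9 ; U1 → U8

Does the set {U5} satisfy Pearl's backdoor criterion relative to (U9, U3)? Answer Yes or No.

No

Backdoor paths from U9 to U3 (paths whose first edge points into U9):
  P1: U9 <- U1 -> U8 -> U7 -> U3
  P2: U9 <- U1 -> U8 -> U3
  P3: U9 <- U1 -> U3
  P4: U9 <- U1 -> U5 <- U3
Condition 1 (no descendant of U9 in the set): FAILS — U5 is a descendant of U9.
Condition 2 (every backdoor path blocked by {U5}):
  P1: open — no interior node is in the conditioning set.
  P2: open — no interior node is in the conditioning set.
  P3: open — no interior node is in the conditioning set.
  P4: open — collider(s) U5 are conditioned on (or have a conditioned descendant) and no non-collider on the path is in the set.
{U5} does not satisfy the backdoor criterion.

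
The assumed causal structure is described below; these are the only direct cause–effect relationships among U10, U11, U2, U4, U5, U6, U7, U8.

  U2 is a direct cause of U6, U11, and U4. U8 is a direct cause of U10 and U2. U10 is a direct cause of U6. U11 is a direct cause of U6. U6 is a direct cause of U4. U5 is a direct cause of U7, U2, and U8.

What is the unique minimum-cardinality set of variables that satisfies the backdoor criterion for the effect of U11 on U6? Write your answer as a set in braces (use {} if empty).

{U2}

Variables eligible for adjustment (non-descendants of U11, excluding U11 and U6): {U10, U2, U5, U7, U8}.
Backdoor paths from U11 to U6:
  P1: U11 <- U2 <- U5 -> U8 -> U10 -> U6
  P2: U11 <- U2 <- U8 -> U10 -> U6
  P3: U11 <- U2 -> U6
  P4: U11 <- U2 -> U4 <- U6
The empty set is not sufficient: P1 (U11 <- U2 <- U5 -> U8 -> U10 -> U6) has no collider blocking it and no conditioned non-collider, so it is open.
Try {U2}:
  P1: blocked at chain node U2 ∈ conditioning set.
  P2: blocked at chain node U2 ∈ conditioning set.
  P3: blocked at fork node U2 ∈ conditioning set.
  P4: blocked at fork node U2 ∈ conditioning set.
{U2} contains no descendant of U11 and blocks every backdoor path.
No other singleton works — e.g. {U5} leaves P2 open — so {U2} is the unique smallest valid adjustment set.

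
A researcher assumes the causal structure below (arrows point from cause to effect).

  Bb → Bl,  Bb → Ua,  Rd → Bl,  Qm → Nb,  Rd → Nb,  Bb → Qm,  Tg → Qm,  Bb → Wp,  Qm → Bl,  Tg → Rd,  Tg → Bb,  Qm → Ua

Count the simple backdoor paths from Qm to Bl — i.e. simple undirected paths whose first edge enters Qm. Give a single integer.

4

A backdoor path from Qm to Bl is any simple undirected path whose first edge points into Qm (i.e. leaves Qm via a parent).
Parents of Qm: {Bb, Tg}.
Enumerating:
  P1: Qm <- Tg -> Bb -> Bl
  P2: Qm <- Tg -> Rd -> Bl
  P3: Qm <- Bb <- Tg -> Rd -> Bl
  P4: Qm <- Bb -> Bl
That exhausts the simple backdoor paths. Count: 4.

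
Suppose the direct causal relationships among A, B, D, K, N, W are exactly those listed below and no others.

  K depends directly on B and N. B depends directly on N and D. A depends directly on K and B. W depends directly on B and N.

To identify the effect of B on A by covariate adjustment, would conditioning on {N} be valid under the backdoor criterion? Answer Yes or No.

Backdoor paths from B to A (paths whose first edge points into B):
  P1: B <- N -> K -> A
Condition 1 (no descendant of B in the set): holds — descendants of B are {A, K, W}; none are in {N}.
Condition 2 (every backdoor path blocked by {N}):
  P1: blocked at fork node N ∈ conditioning set.
{N} satisfies the backdoor criterion.

Yes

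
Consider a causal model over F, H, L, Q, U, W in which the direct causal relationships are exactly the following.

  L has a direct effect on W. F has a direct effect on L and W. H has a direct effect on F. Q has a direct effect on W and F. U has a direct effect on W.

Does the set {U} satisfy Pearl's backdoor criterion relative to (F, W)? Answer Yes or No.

Backdoor paths from F to W (paths whose first edge points into F):
  P1: F <- Q -> W
Condition 1 (no descendant of F in the set): holds — descendants of F are {L, W}; none are in {U}.
Condition 2 (every backdoor path blocked by {U}):
  P1: open — no interior node is in the conditioning set.
{U} does not satisfy the backdoor criterion.

No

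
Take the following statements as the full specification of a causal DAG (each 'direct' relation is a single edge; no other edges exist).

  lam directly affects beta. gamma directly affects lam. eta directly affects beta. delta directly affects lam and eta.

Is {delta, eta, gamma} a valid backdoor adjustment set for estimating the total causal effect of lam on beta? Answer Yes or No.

Backdoor paths from lam to beta (paths whose first edge points into lam):
  P1: lam <- delta -> eta -> beta
Condition 1 (no descendant of lam in the set): holds — descendants of lam are {beta}; none are in {delta, eta, gamma}.
Condition 2 (every backdoor path blocked by {delta, eta, gamma}):
  P1: blocked at fork node delta ∈ conditioning set.
{delta, eta, gamma} satisfies the backdoor criterion.

Yes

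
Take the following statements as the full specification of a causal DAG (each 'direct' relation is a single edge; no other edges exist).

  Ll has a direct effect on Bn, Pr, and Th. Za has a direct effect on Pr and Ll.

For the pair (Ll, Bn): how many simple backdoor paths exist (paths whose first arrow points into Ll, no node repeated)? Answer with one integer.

A backdoor path from Ll to Bn is any simple undirected path whose first edge points into Ll (i.e. leaves Ll via a parent).
Parents of Ll: {Za}.
No simple path from any parent of Ll reaches Bn without revisiting Ll, so there are no backdoor paths.

0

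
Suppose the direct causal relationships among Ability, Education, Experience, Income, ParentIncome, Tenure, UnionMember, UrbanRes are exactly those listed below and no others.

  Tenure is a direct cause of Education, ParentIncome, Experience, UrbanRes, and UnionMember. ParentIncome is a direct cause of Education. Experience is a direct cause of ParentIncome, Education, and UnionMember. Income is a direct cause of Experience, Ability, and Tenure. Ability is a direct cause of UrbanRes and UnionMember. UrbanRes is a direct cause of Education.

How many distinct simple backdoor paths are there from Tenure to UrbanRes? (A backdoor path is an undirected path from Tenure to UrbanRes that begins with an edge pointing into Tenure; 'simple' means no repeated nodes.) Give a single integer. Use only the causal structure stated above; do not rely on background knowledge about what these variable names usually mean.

A backdoor path from Tenure to UrbanRes is any simple undirected path whose first edge points into Tenure (i.e. leaves Tenure via a parent).
Parents of Tenure: {Income}.
Enumerating:
  P1: Tenure <- Income -> Ability -> UnionMember <- Experience -> ParentIncome -> Education <- UrbanRes
  P2: Tenure <- Income -> Ability -> UnionMember <- Experience -> Education <- UrbanRes
  P3: Tenure <- Income -> Ability -> UrbanRes
  P4: Tenure <- Income -> Experience -> UnionMember <- Ability -> UrbanRes
  P5: Tenure <- Income -> Experience -> ParentIncome -> Education <- UrbanRes
  P6: Tenure <- Income -> Experience -> Education <- UrbanRes
That exhausts the simple backdoor paths. Count: 6.

6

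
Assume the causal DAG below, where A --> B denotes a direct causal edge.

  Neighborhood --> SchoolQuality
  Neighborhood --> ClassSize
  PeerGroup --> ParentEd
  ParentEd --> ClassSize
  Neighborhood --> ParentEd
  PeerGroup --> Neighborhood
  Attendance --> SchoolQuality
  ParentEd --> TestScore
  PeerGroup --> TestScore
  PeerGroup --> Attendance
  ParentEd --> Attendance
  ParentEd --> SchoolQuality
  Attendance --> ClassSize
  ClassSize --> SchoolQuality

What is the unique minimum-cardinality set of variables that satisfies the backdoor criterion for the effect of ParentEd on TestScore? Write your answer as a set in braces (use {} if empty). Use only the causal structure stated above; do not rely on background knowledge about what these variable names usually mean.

{PeerGroup}

Variables eligible for adjustment (non-descendants of ParentEd, excluding ParentEd and TestScore): {Neighborhood, PeerGroup}.
Backdoor paths from ParentEd to TestScore:
  P1: ParentEd <- PeerGroup -> TestScore
  P2: ParentEd <- Neighborhood <- PeerGroup -> TestScore
  P3: ParentEd <- Neighborhood -> ClassSize <- Attendance <- PeerGroup -> TestScore
  P4: ParentEd <- Neighborhood -> ClassSize -> SchoolQuality <- Attendance <- PeerGroup -> TestScore
  P5: ParentEd <- Neighborhood -> SchoolQuality <- Attendance <- PeerGroup -> TestScore
  P6: ParentEd <- Neighborhood -> SchoolQuality <- ClassSize <- Attendance <- PeerGroup -> TestScore
The empty set is not sufficient: P1 (ParentEd <- PeerGroup -> TestScore) has no collider blocking it and no conditioned non-collider, so it is open.
Try {PeerGroup}:
  P1: blocked at fork node PeerGroup ∈ conditioning set.
  P2: blocked at fork node PeerGroup ∈ conditioning set.
  P3: blocked at collider ClassSize (neither it nor any descendant is in the conditioning set).
  P4: blocked at collider SchoolQuality (neither it nor any descendant is in the conditioning set).
  P5: blocked at collider SchoolQuality (neither it nor any descendant is in the conditioning set).
  P6: blocked at collider SchoolQuality (neither it nor any descendant is in the conditioning set).
{PeerGroup} contains no descendant of ParentEd and blocks every backdoor path.
No other singleton works — e.g. {Neighborhood} leaves P1 open — so {PeerGroup} is the unique smallest valid adjustment set.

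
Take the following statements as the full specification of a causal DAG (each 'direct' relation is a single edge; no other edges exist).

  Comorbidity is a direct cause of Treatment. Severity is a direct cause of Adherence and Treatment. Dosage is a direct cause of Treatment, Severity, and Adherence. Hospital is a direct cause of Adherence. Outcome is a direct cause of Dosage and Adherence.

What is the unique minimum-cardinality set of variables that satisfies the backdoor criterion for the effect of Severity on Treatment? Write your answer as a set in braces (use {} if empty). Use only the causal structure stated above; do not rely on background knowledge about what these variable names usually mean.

{Dosage}

Variables eligible for adjustment (non-descendants of Severity, excluding Severity and Treatment): {Comorbidity, Dosage, Hospital, Outcome}.
Backdoor paths from Severity to Treatment:
  P1: Severity <- Dosage -> Treatment
The empty set is not sufficient: P1 (Severity <- Dosage -> Treatment) has no collider blocking it and no conditioned non-collider, so it is open.
Try {Dosage}:
  P1: blocked at fork node Dosage ∈ conditioning set.
{Dosage} contains no descendant of Severity and blocks every backdoor path.
No other singleton works — e.g. {Outcome} leaves P1 open — so {Dosage} is the unique smallest valid adjustment set.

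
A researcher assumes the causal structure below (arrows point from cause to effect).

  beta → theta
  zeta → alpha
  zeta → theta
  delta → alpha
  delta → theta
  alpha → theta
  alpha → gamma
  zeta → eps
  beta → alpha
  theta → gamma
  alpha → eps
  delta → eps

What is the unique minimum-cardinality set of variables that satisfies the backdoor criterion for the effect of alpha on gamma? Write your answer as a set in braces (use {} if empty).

Variables eligible for adjustment (non-descendants of alpha, excluding alpha and gamma): {beta, delta, zeta}.
Backdoor paths from alpha to gamma:
  P1: alpha <- zeta -> eps <- delta -> theta -> gamma
  P2: alpha <- zeta -> theta -> gamma
  P3: alpha <- beta -> theta -> gamma
  P4: alpha <- delta -> eps <- zeta -> theta -> gamma
  P5: alpha <- delta -> theta -> gamma
The empty set is not sufficient: P2 (alpha <- zeta -> theta -> gamma) has no collider blocking it and no conditioned non-collider, so it is open.
Try {beta, delta, zeta}:
  P1: blocked at fork node zeta ∈ conditioning set.
  P2: blocked at fork node zeta ∈ conditioning set.
  P3: blocked at fork node beta ∈ conditioning set.
  P4: blocked at fork node delta ∈ conditioning set.
  P5: blocked at fork node delta ∈ conditioning set.
{beta, delta, zeta} contains no descendant of alpha and blocks every backdoor path.
Every element of {beta, delta, zeta} is needed (dropping beta leaves P3 open; dropping delta leaves P5 open; dropping zeta leaves P2 open), so no proper subset is valid.
Among all size-3 subsets of the eligible variables, only {beta, delta, zeta} blocks every backdoor path, so it is the unique smallest valid adjustment set.

{beta, delta, zeta}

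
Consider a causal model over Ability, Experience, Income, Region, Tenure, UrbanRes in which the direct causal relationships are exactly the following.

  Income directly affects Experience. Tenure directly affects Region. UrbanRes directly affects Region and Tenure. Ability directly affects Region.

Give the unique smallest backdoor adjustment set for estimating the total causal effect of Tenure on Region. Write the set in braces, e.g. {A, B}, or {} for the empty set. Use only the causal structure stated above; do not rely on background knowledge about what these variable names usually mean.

{UrbanRes}

Variables eligible for adjustment (non-descendants of Tenure, excluding Tenure and Region): {Ability, Experience, Income, UrbanRes}.
Backdoor paths from Tenure to Region:
  P1: Tenure <- UrbanRes -> Region
The empty set is not sufficient: P1 (Tenure <- UrbanRes -> Region) has no collider blocking it and no conditioned non-collider, so it is open.
Try {UrbanRes}:
  P1: blocked at fork node UrbanRes ∈ conditioning set.
{UrbanRes} contains no descendant of Tenure and blocks every backdoor path.
No other singleton works — e.g. {Income} leaves P1 open — so {UrbanRes} is the unique smallest valid adjustment set.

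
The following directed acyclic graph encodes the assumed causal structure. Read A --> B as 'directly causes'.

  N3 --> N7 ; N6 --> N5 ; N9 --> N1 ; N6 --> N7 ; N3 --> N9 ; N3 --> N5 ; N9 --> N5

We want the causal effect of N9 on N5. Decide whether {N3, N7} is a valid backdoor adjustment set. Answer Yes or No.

Backdoor paths from N9 to N5 (paths whose first edge points into N9):
  P1: N9 <- N3 -> N7 <- N6 -> N5
  P2: N9 <- N3 -> N5
Condition 1 (no descendant of N9 in the set): holds — descendants of N9 are {N1, N5}; none are in {N3, N7}.
Condition 2 (every backdoor path blocked by {N3, N7}):
  P1: blocked at fork node N3 ∈ conditioning set.
  P2: blocked at fork node N3 ∈ conditioning set.
{N3, N7} satisfies the backdoor criterion.

Yes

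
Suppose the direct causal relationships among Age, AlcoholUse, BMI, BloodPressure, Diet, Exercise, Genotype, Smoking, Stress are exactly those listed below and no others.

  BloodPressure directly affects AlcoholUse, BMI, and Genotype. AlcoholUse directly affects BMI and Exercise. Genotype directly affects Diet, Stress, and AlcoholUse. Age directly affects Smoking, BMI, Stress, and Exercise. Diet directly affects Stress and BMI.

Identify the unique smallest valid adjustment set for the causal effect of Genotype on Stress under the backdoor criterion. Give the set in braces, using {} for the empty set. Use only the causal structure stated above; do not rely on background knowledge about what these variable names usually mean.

Variables eligible for adjustment (non-descendants of Genotype, excluding Genotype and Stress): {Age, BloodPressure, Smoking}.
Backdoor paths from Genotype to Stress:
  P1: Genotype <- BloodPressure -> AlcoholUse -> Exercise <- Age -> Stress
  P2: Genotype <- BloodPressure -> AlcoholUse -> Exercise <- Age -> BMI <- Diet -> Stress
  P3: Genotype <- BloodPressure -> AlcoholUse -> BMI <- Age -> Stress
  P4: Genotype <- BloodPressure -> AlcoholUse -> BMI <- Diet -> Stress
  P5: Genotype <- BloodPressure -> BMI <- Age -> Stress
  P6: Genotype <- BloodPressure -> BMI <- AlcoholUse -> Exercise <- Age -> Stress
  P7: Genotype <- BloodPressure -> BMI <- Diet -> Stress
Each backdoor path contains an unconditioned collider, so every path is already blocked with the empty conditioning set:
  P1: blocked at collider Exercise (neither it nor any descendant is in the conditioning set).
  P2: blocked at collider Exercise (neither it nor any descendant is in the conditioning set).
  P3: blocked at collider BMI (neither it nor any descendant is in the conditioning set).
  P4: blocked at collider BMI (neither it nor any descendant is in the conditioning set).
  P5: blocked at collider BMI (neither it nor any descendant is in the conditioning set).
  P6: blocked at collider BMI (neither it nor any descendant is in the conditioning set).
  P7: blocked at collider BMI (neither it nor any descendant is in the conditioning set).
The empty set is therefore the unique smallest valid set.

{}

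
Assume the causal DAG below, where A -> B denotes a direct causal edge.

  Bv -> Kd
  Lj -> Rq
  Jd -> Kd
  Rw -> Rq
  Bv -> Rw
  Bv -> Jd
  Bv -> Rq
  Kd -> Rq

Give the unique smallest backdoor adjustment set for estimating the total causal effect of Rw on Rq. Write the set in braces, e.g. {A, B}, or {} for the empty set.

{Bv}

Variables eligible for adjustment (non-descendants of Rw, excluding Rw and Rq): {Bv, Jd, Kd, Lj}.
Backdoor paths from Rw to Rq:
  P1: Rw <- Bv -> Jd -> Kd -> Rq
  P2: Rw <- Bv -> Kd -> Rq
  P3: Rw <- Bv -> Rq
The empty set is not sufficient: P1 (Rw <- Bv -> Jd -> Kd -> Rq) has no collider blocking it and no conditioned non-collider, so it is open.
Try {Bv}:
  P1: blocked at fork node Bv ∈ conditioning set.
  P2: blocked at fork node Bv ∈ conditioning set.
  P3: blocked at fork node Bv ∈ conditioning set.
{Bv} contains no descendant of Rw and blocks every backdoor path.
No other singleton works — e.g. {Jd} leaves P2 open — so {Bv} is the unique smallest valid adjustment set.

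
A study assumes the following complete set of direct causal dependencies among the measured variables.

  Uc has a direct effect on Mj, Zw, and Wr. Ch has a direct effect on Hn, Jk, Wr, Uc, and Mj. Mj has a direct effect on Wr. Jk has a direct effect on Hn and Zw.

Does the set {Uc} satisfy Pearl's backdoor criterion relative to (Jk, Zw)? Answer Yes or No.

Backdoor paths from Jk to Zw (paths whose first edge points into Jk):
  P1: Jk <- Ch -> Uc -> Zw
  P2: Jk <- Ch -> Mj <- Uc -> Zw
  P3: Jk <- Ch -> Mj -> Wr <- Uc -> Zw
  P4: Jk <- Ch -> Wr <- Uc -> Zw
  P5: Jk <- Ch -> Wr <- Mj <- Uc -> Zw
Condition 1 (no descendant of Jk in the set): holds — descendants of Jk are {Hn, Zw}; none are in {Uc}.
Condition 2 (every backdoor path blocked by {Uc}):
  P1: blocked at chain node Uc ∈ conditioning set.
  P2: blocked at collider Mj (neither it nor any descendant is in the conditioning set).
  P3: blocked at collider Wr (neither it nor any descendant is in the conditioning set).
  P4: blocked at collider Wr (neither it nor any descendant is in the conditioning set).
  P5: blocked at collider Wr (neither it nor any descendant is in the conditioning set).
{Uc} satisfies the backdoor criterion.

Yes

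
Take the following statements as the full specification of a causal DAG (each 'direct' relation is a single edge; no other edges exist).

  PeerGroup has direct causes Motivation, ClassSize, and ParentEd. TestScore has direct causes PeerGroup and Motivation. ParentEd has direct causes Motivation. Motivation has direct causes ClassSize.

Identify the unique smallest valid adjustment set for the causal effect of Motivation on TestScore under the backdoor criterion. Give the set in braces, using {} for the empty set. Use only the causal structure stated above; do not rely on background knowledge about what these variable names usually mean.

{ClassSize}

Variables eligible for adjustment (non-descendants of Motivation, excluding Motivation and TestScore): {ClassSize}.
Backdoor paths from Motivation to TestScore:
  P1: Motivation <- ClassSize -> PeerGroup -> TestScore
The empty set is not sufficient: P1 (Motivation <- ClassSize -> PeerGroup -> TestScore) has no collider blocking it and no conditioned non-collider, so it is open.
Try {ClassSize}:
  P1: blocked at fork node ClassSize ∈ conditioning set.
{ClassSize} contains no descendant of Motivation and blocks every backdoor path.
{ClassSize} is the unique smallest valid adjustment set.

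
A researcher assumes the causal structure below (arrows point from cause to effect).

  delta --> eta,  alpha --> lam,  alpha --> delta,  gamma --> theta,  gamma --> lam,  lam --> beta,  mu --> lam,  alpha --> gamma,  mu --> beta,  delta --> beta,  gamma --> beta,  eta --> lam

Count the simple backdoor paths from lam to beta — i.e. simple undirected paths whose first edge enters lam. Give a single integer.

A backdoor path from lam to beta is any simple undirected path whose first edge points into lam (i.e. leaves lam via a parent).
Parents of lam: {alpha, eta, gamma, mu}.
Enumerating:
  P1: lam <- alpha -> gamma -> beta
  P2: lam <- alpha -> delta -> beta
  P3: lam <- gamma <- alpha -> delta -> beta
  P4: lam <- gamma -> beta
  P5: lam <- mu -> beta
  P6: lam <- eta <- delta <- alpha -> gamma -> beta
  P7: lam <- eta <- delta -> beta
That exhausts the simple backdoor paths. Count: 7.

7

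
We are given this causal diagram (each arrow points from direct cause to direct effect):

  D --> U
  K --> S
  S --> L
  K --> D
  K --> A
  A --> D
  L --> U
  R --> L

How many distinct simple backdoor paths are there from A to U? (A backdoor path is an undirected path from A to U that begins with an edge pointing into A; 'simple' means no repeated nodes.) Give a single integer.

A backdoor path from A to U is any simple undirected path whose first edge points into A (i.e. leaves A via a parent).
Parents of A: {K}.
Enumerating:
  P1: A <- K -> D -> U
  P2: A <- K -> S -> L -> U
That exhausts the simple backdoor paths. Count: 2.

2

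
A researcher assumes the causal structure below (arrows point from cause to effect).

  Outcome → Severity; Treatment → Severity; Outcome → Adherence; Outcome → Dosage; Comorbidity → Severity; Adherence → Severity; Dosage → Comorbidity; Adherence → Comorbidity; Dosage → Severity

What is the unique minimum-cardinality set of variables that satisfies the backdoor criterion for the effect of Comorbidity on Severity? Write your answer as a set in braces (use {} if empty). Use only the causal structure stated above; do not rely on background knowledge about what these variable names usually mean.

{Adherence, Dosage}

Variables eligible for adjustment (non-descendants of Comorbidity, excluding Comorbidity and Severity): {Adherence, Dosage, Outcome, Treatment}.
Backdoor paths from Comorbidity to Severity:
  P1: Comorbidity <- Dosage <- Outcome -> Adherence -> Severity
  P2: Comorbidity <- Dosage <- Outcome -> Severity
  P3: Comorbidity <- Dosage -> Severity
  P4: Comorbidity <- Adherence <- Outcome -> Dosage -> Severity
  P5: Comorbidity <- Adherence <- Outcome -> Severity
  P6: Comorbidity <- Adherence -> Severity
The empty set is not sufficient: P1 (Comorbidity <- Dosage <- Outcome -> Adherence -> Severity) has no collider blocking it and no conditioned non-collider, so it is open.
Try {Adherence, Dosage}:
  P1: blocked at chain node Dosage ∈ conditioning set.
  P2: blocked at chain node Dosage ∈ conditioning set.
  P3: blocked at fork node Dosage ∈ conditioning set.
  P4: blocked at chain node Adherence ∈ conditioning set.
  P5: blocked at chain node Adherence ∈ conditioning set.
  P6: blocked at fork node Adherence ∈ conditioning set.
{Adherence, Dosage} contains no descendant of Comorbidity and blocks every backdoor path.
Every element of {Adherence, Dosage} is needed (dropping Adherence leaves P5 open; dropping Dosage leaves P2 open), so no proper subset is valid.
Among all size-2 subsets of the eligible variables, only {Adherence, Dosage} blocks every backdoor path, so it is the unique smallest valid adjustment set.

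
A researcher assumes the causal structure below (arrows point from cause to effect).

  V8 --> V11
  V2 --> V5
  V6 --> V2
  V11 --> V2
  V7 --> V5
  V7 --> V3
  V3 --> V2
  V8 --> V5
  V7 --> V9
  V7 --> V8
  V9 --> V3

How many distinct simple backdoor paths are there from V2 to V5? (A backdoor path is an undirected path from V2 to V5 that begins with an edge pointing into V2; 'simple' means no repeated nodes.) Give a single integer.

6

A backdoor path from V2 to V5 is any simple undirected path whose first edge points into V2 (i.e. leaves V2 via a parent).
Parents of V2: {V11, V3, V6}.
Enumerating:
  P1: V2 <- V11 <- V8 <- V7 -> V5
  P2: V2 <- V11 <- V8 -> V5
  P3: V2 <- V3 <- V7 -> V8 -> V5
  P4: V2 <- V3 <- V7 -> V5
  P5: V2 <- V3 <- V9 <- V7 -> V8 -> V5
  P6: V2 <- V3 <- V9 <- V7 -> V5
That exhausts the simple backdoor paths. Count: 6.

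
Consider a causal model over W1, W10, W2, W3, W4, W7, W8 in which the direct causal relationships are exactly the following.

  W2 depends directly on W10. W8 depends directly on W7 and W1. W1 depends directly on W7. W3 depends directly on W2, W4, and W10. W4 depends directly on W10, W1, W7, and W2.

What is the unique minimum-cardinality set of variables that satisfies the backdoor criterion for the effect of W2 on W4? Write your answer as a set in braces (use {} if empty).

Variables eligible for adjustment (non-descendants of W2, excluding W2 and W4): {W1, W10, W7, W8}.
Backdoor paths from W2 to W4:
  P1: W2 <- W10 -> W4
  P2: W2 <- W10 -> W3 <- W4
The empty set is not sufficient: P1 (W2 <- W10 -> W4) has no collider blocking it and no conditioned non-collider, so it is open.
Try {W10}:
  P1: blocked at fork node W10 ∈ conditioning set.
  P2: blocked at fork node W10 ∈ conditioning set.
{W10} contains no descendant of W2 and blocks every backdoor path.
No other singleton works — e.g. {W7} leaves P1 open — so {W10} is the unique smallest valid adjustment set.

{W10}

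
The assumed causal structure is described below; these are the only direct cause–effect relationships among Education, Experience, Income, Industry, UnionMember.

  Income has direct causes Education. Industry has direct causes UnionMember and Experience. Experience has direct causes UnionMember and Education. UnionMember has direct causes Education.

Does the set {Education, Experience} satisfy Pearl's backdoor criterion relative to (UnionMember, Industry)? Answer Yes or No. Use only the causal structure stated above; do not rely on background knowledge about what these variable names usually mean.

No

Backdoor paths from UnionMember to Industry (paths whose first edge points into UnionMember):
  P1: UnionMember <- Education -> Experience -> Industry
Condition 1 (no descendant of UnionMember in the set): FAILS — Experience is a descendant of UnionMember.
Condition 2 (every backdoor path blocked by {Education, Experience}):
  P1: blocked at fork node Education ∈ conditioning set.
{Education, Experience} does not satisfy the backdoor criterion.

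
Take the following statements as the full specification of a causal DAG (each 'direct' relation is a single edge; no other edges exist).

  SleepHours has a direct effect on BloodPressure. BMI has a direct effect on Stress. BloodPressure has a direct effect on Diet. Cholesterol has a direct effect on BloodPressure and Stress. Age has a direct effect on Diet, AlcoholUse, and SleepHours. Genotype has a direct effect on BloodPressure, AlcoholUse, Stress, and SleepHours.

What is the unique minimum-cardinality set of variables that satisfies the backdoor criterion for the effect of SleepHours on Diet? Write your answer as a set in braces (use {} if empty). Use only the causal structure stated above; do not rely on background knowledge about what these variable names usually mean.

Variables eligible for adjustment (non-descendants of SleepHours, excluding SleepHours and Diet): {Age, AlcoholUse, BMI, Cholesterol, Genotype, Stress}.
Backdoor paths from SleepHours to Diet:
  P1: SleepHours <- Age -> AlcoholUse <- Genotype -> Stress <- Cholesterol -> BloodPressure -> Diet
  P2: SleepHours <- Age -> AlcoholUse <- Genotype -> BloodPressure -> Diet
  P3: SleepHours <- Age -> Diet
  P4: SleepHours <- Genotype -> AlcoholUse <- Age -> Diet
  P5: SleepHours <- Genotype -> Stress <- Cholesterol -> BloodPressure -> Diet
  P6: SleepHours <- Genotype -> BloodPressure -> Diet
The empty set is not sufficient: P3 (SleepHours <- Age -> Diet) has no collider blocking it and no conditioned non-collider, so it is open.
Try {Age, Genotype}:
  P1: blocked at fork node Age ∈ conditioning set.
  P2: blocked at fork node Age ∈ conditioning set.
  P3: blocked at fork node Age ∈ conditioning set.
  P4: blocked at fork node Genotype ∈ conditioning set.
  P5: blocked at fork node Genotype ∈ conditioning set.
  P6: blocked at fork node Genotype ∈ conditioning set.
{Age, Genotype} contains no descendant of SleepHours and blocks every backdoor path.
Every element of {Age, Genotype} is needed (dropping Age leaves P3 open; dropping Genotype leaves P6 open), so no proper subset is valid.
Among all size-2 subsets of the eligible variables, only {Age, Genotype} blocks every backdoor path, so it is the unique smallest valid adjustment set.

{Age, Genotype}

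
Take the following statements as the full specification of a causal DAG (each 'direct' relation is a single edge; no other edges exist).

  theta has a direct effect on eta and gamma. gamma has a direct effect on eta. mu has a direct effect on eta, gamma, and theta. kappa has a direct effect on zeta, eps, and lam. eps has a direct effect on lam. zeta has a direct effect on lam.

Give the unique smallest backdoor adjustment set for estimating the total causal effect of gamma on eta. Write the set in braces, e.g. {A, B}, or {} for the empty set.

Variables eligible for adjustment (non-descendants of gamma, excluding gamma and eta): {eps, kappa, lam, mu, theta, zeta}.
Backdoor paths from gamma to eta:
  P1: gamma <- mu -> theta -> eta
  P2: gamma <- mu -> eta
  P3: gamma <- theta <- mu -> eta
  P4: gamma <- theta -> eta
The empty set is not sufficient: P1 (gamma <- mu -> theta -> eta) has no collider blocking it and no conditioned non-collider, so it is open.
Try {mu, theta}:
  P1: blocked at fork node mu ∈ conditioning set.
  P2: blocked at fork node mu ∈ conditioning set.
  P3: blocked at chain node theta ∈ conditioning set.
  P4: blocked at fork node theta ∈ conditioning set.
{mu, theta} contains no descendant of gamma and blocks every backdoor path.
Every element of {mu, theta} is needed (dropping mu leaves P2 open; dropping theta leaves P4 open), so no proper subset is valid.
Among all size-2 subsets of the eligible variables, only {mu, theta} blocks every backdoor path, so it is the unique smallest valid adjustment set.

{mu, theta}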